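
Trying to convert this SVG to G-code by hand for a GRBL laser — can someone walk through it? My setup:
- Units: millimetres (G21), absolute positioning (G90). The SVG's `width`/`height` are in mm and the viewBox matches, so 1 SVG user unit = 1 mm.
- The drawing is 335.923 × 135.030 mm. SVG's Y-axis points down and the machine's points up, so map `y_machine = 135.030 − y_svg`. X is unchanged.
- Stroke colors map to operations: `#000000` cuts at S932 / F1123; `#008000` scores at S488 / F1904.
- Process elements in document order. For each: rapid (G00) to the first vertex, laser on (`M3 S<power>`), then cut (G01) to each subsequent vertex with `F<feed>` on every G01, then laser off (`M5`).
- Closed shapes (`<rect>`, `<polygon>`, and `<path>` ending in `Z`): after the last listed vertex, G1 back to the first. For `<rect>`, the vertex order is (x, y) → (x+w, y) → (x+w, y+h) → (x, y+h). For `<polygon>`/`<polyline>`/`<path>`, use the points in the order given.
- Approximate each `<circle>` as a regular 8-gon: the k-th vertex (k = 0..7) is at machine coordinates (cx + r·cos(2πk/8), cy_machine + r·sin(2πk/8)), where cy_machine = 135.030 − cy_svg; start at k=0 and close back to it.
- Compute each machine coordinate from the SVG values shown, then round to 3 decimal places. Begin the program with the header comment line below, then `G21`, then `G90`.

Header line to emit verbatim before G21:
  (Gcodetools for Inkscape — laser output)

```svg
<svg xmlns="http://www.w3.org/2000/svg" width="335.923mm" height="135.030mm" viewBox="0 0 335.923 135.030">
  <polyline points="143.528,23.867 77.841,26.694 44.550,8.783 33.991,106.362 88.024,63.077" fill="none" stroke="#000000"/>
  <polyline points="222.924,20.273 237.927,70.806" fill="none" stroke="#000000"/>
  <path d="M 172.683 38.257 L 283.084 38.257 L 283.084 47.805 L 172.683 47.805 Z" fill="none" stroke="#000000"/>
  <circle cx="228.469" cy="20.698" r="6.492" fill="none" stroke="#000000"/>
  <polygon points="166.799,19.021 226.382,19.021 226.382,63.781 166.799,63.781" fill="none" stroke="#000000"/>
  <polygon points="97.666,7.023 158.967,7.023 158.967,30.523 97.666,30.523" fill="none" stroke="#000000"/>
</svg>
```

1 u = 1 mm; y_m = 135.030 − y.

[1] `<polyline>` open polyline, #000000→cut S932 F1123: (143.528,111.163) → (77.841,108.336) → (44.550,126.247) → (33.991,28.668) → (88.024,71.953)

[2] `<polyline>` line segment, #000000→cut S932 F1123: (222.924,114.757) → (237.927,64.224)

[3] `<path>` rectangle, #000000→cut S932 F1123: (172.683,96.773) → (283.084,96.773) → (283.084,87.225) → (172.683,87.225) → (172.683,96.773) (closed)

[4] `<circle>` circle, #000000→cut S932 F1123: (234.961,114.332) → (233.060,118.923) → (228.469,120.824) → (223.878,118.923) → (221.977,114.332) → (223.878,109.741) → (228.469,107.840) → (233.060,109.741) → (234.961,114.332) (closed)

[5] `<polygon>` rectangle, #000000→cut S932 F1123: (166.799,116.009) → (226.382,116.009) → (226.382,71.249) → (166.799,71.249) → (166.799,116.009) (closed)

[6] `<polygon>` rectangle, #000000→cut S932 F1123: (97.666,128.007) → (158.967,128.007) → (158.967,104.507) → (97.666,104.507) → (97.666,128.007) (closed)

(Gcodetools for Inkscape — laser output)
G21
G90
G00 X143.528 Y111.163
M3 S932
G01 X77.841 Y108.336 F1123
G01 X44.550 Y126.247 F1123
G01 X33.991 Y28.668 F1123
G01 X88.024 Y71.953 F1123
M5
G00 X222.924 Y114.757
M3 S932
G01 X237.927 Y64.224 F1123
M5
G00 X172.683 Y96.773
M3 S932
G01 X283.084 Y96.773 F1123
G01 X283.084 Y87.225 F1123
G01 X172.683 Y87.225 F1123
G01 X172.683 Y96.773 F1123
M5
G00 X234.961 Y114.332
M3 S932
G01 X233.060 Y118.923 F1123
G01 X228.469 Y120.824 F1123
G01 X223.878 Y118.923 F1123
G01 X221.977 Y114.332 F1123
G01 X223.878 Y109.741 F1123
G01 X228.469 Y107.840 F1123
G01 X233.060 Y109.741 F1123
G01 X234.961 Y114.332 F1123
M5
G00 X166.799 Y116.009
M3 S932
G01 X226.382 Y116.009 F1123
G01 X226.382 Y71.249 F1123
G01 X166.799 Y71.249 F1123
G01 X166.799 Y116.009 F1123
M5
G00 X97.666 Y128.007
M3 S932
G01 X158.967 Y128.007 F1123
G01 X158.967 Y104.507 F1123
G01 X97.666 Y104.507 F1123
G01 X97.666 Y128.007 F1123
M5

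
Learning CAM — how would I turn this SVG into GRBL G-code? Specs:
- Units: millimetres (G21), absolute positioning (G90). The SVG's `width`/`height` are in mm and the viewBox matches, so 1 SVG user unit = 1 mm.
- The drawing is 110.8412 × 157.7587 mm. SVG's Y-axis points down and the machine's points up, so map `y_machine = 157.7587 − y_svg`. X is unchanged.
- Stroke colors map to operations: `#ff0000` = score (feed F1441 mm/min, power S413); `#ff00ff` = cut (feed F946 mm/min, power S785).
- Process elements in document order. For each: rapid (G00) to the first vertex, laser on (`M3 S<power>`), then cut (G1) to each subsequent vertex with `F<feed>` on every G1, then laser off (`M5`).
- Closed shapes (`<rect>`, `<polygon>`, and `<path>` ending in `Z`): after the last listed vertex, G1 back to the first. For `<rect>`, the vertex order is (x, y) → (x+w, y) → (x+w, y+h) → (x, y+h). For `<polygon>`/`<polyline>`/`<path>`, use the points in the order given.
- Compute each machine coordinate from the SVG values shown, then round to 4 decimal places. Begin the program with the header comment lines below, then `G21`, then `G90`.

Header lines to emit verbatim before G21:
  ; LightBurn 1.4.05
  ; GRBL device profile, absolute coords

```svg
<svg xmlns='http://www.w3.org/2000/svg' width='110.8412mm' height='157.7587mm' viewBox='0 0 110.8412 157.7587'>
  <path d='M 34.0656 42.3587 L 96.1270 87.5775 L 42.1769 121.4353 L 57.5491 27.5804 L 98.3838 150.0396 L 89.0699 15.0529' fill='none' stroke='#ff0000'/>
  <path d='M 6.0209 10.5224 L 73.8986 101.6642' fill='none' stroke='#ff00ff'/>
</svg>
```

viewBox `0 0 110.8412 157.7587` with mm width/height → 1 unit = 1 mm. Flip: y_m = 157.7587 − y_svg.

**Shape 1** — `<path>` open polyline, stroke `#ff0000` → score (S413, F1441). Machine vertices: (34.0656,115.4000) → (96.1270,70.1812) → (42.1769,36.3234) → (57.5491,130.1783) → (98.3838,7.7191) → (89.0699,142.7058). Open path.

**Shape 2** — `<path>` line segment, stroke `#ff00ff` → cut (S785, F946). Machine vertices: (6.0209,147.2363) → (73.8986,56.0945). Open path.

; LightBurn 1.4.05
; GRBL device profile, absolute coords
G21
G90
G00 X34.0656 Y115.4000
M3 S413
G1 X96.1270 Y70.1812 F1441
G1 X42.1769 Y36.3234 F1441
G1 X57.5491 Y130.1783 F1441
G1 X98.3838 Y7.7191 F1441
G1 X89.0699 Y142.7058 F1441
M5
G00 X6.0209 Y147.2363
M3 S785
G1 X73.8986 Y56.0945 F946
M5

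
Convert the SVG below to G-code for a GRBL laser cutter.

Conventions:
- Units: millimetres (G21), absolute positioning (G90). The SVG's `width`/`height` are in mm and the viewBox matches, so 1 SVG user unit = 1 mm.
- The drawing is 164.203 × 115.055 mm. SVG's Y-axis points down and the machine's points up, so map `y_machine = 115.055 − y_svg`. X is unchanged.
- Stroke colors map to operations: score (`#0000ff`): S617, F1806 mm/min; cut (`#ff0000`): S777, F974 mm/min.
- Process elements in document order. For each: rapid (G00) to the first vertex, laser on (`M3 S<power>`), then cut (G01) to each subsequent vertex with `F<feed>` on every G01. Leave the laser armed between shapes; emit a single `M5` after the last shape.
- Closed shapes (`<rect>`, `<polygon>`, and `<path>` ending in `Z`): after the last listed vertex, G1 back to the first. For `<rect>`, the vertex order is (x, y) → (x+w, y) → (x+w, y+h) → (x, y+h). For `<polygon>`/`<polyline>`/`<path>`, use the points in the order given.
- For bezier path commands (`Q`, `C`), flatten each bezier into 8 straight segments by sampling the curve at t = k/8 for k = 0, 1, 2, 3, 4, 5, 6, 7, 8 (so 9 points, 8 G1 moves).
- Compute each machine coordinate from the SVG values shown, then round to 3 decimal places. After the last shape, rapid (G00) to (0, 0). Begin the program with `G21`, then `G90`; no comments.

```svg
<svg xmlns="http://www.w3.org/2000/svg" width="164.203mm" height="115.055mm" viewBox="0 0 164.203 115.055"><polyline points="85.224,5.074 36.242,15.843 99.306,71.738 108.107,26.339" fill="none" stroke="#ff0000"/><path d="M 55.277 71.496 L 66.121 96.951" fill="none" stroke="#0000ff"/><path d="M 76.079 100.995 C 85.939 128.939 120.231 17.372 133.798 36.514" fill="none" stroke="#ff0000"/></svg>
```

G21
G90
G00 X85.224 Y109.981
M3 S777
G01 X36.242 Y99.212 F974
G01 X99.306 Y43.317 F974
G01 X108.107 Y88.716 F974
G00 X55.277 Y43.559
M3 S617
G01 X66.121 Y18.104 F1806
G00 X76.079 Y14.060
M3 S777
G01 X80.834 Y9.593 F974
G01 X87.349 Y15.038 F974
G01 X95.097 Y27.229 F974
G01 X103.548 Y43.000 F974
G01 X112.173 Y59.183 F974
G01 X120.442 Y72.612 F974
G01 X127.827 Y80.120 F974
G01 X133.798 Y78.541 F974
M5
G00 X0.000 Y0.000

viewBox `0 0 164.203 115.055` with mm width/height → 1 unit = 1 mm. Flip: y_m = 115.055 − y_svg.

**Shape 1** — `<polyline>` open polyline, stroke `#ff0000` → cut (S777, F974). Machine vertices: (85.224,109.981) → (36.242,99.212) → (99.306,43.317) → (108.107,88.716). Open path.

**Shape 2** — `<path>` line segment, stroke `#0000ff` → score (S617, F1806). Machine vertices: (55.277,43.559) → (66.121,18.104). Open path.

**Shape 3** — `<path>` cubic bezier, stroke `#ff0000` → cut (S777, F974). Control points (SVG): P0=(76.079,100.995), P1=(85.939,128.939), P2=(120.231,17.372), P3=(133.798,36.514); sampled at t=k/8. Machine vertices: (76.079,14.060) → (80.834,9.593) → (87.349,15.038) → (95.097,27.229) → (103.548,43.000) → (112.173,59.183) → (120.442,72.612) → (127.827,80.120) → (133.798,78.541). Open path.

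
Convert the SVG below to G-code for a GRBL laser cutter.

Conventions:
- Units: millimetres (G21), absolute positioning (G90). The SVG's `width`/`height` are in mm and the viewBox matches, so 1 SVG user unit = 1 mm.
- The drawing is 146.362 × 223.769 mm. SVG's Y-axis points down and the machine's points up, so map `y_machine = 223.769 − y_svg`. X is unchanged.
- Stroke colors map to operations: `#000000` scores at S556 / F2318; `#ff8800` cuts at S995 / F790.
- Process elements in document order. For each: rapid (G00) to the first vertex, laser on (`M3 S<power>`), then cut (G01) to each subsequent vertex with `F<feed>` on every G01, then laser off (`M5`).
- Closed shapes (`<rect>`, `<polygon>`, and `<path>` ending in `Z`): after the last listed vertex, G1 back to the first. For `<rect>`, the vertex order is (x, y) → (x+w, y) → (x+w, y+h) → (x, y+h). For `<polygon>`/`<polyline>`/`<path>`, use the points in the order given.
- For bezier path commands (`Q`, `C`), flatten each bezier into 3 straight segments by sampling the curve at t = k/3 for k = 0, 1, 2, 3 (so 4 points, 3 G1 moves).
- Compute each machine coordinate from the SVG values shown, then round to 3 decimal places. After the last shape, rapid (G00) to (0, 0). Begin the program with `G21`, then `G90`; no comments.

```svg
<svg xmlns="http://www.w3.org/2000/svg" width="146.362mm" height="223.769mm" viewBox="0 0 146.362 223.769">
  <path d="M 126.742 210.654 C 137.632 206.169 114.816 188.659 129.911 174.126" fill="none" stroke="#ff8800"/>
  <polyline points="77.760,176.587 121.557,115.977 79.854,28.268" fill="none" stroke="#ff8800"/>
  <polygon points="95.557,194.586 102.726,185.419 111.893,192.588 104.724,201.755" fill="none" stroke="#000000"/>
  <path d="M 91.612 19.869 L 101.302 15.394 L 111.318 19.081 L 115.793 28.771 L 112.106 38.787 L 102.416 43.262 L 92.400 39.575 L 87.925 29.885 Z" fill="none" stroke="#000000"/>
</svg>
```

G21
G90
G00 X126.742 Y13.115
M3 S995
G01 X129.049 Y21.349 F790
G01 X124.801 Y34.710 F790
G01 X129.911 Y49.643 F790
M5
G00 X77.760 Y47.182
M3 S995
G01 X121.557 Y107.792 F790
G01 X79.854 Y195.501 F790
M5
G00 X95.557 Y29.183
M3 S556
G01 X102.726 Y38.350 F2318
G01 X111.893 Y31.181 F2318
G01 X104.724 Y22.014 F2318
G01 X95.557 Y29.183 F2318
M5
G00 X91.612 Y203.900
M3 S556
G01 X101.302 Y208.375 F2318
G01 X111.318 Y204.688 F2318
G01 X115.793 Y194.998 F2318
G01 X112.106 Y184.982 F2318
G01 X102.416 Y180.507 F2318
G01 X92.400 Y184.194 F2318
G01 X87.925 Y193.884 F2318
G01 X91.612 Y203.900 F2318
M5
G00 X0.000 Y0.000

Since the viewBox matches the mm dimensions, user units are millimetres directly. The only transform is the Y-flip y_m = 223.769 − y_svg.

Shape 1 is a cubic bezier drawn with `<path>`. Its stroke #ff8800 means cut at S995, F790. After flipping Y the toolpath is (126.742,13.115) → (129.049,21.349) → (124.801,34.710) → (129.911,49.643).

Shape 2 is a open polyline drawn with `<polyline>`. Its stroke #ff8800 means cut at S995, F790. After flipping Y the toolpath is (77.760,47.182) → (121.557,107.792) → (79.854,195.501).

Shape 3 is a regular polygon drawn with `<polygon>`. Its stroke #000000 means score at S556, F2318. After flipping Y the toolpath is (95.557,29.183) → (102.726,38.350) → (111.893,31.181) → (104.724,22.014) → (95.557,29.183), returning to the start.

Shape 4 is a regular polygon drawn with `<path>`. Its stroke #000000 means score at S556, F2318. After flipping Y the toolpath is (91.612,203.900) → (101.302,208.375) → (111.318,204.688) → (115.793,194.998) → (112.106,184.982) → (102.416,180.507) → (92.400,184.194) → (87.925,193.884) → (91.612,203.900), returning to the start.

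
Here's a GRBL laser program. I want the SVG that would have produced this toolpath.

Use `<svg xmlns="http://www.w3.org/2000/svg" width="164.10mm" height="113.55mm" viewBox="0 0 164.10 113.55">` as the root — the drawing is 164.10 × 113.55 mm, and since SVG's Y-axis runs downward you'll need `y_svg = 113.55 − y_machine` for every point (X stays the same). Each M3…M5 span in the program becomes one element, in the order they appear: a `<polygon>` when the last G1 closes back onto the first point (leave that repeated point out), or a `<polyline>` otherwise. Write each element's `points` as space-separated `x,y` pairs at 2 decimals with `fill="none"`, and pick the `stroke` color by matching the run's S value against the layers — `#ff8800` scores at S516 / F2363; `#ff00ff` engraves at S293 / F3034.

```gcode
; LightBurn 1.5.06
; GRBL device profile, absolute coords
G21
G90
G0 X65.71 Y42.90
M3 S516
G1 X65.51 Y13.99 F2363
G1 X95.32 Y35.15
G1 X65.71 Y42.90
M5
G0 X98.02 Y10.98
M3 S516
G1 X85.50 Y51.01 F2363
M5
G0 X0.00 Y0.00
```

y_svg = 113.55 − y_m. Every run uses S516, so all elements get stroke `#ff8800` (score).

[1] closed run; points: 65.71,70.65 65.51,99.56 95.32,78.40

[2] open run; points: 98.02,102.57 85.50,62.54

<svg xmlns="http://www.w3.org/2000/svg" width="164.10mm" height="113.55mm" viewBox="0 0 164.10 113.55">
  <polygon points="65.71,70.65 65.51,99.56 95.32,78.40" fill="none" stroke="#ff8800"/>
  <polyline points="98.02,102.57 85.50,62.54" fill="none" stroke="#ff8800"/>
</svg>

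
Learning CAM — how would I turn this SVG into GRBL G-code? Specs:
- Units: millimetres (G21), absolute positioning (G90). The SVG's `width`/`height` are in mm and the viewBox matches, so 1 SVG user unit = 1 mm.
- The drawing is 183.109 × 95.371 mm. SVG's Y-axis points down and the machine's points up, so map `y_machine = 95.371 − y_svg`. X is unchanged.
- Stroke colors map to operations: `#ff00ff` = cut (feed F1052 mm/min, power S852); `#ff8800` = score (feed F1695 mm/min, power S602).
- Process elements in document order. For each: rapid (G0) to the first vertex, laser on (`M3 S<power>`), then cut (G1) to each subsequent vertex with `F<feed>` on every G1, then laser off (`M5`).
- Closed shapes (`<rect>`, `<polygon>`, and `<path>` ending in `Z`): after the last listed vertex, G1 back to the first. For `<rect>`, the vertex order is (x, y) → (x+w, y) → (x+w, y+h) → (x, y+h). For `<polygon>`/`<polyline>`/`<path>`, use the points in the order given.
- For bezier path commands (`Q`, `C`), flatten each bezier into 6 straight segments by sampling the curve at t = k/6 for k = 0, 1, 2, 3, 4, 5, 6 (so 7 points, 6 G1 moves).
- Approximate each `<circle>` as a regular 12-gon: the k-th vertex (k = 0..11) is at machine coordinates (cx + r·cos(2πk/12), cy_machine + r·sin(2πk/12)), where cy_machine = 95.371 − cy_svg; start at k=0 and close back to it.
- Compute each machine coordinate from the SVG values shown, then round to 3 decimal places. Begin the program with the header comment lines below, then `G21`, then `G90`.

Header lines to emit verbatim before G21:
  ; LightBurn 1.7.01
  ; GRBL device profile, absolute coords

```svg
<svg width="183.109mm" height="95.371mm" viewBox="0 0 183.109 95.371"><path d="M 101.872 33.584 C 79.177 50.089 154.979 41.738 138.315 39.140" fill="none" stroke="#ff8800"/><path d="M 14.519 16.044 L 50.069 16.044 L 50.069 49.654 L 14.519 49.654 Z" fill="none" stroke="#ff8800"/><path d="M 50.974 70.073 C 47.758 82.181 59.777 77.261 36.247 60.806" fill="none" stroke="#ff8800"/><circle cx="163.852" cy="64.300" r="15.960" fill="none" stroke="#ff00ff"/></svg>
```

; LightBurn 1.7.01
; GRBL device profile, absolute coords
G21
G90
G0 X101.872 Y61.787
M3 S602
G1 X97.848 Y55.464 F1695
G1 X104.937 Y52.434 F1695
G1 X117.832 Y51.845 F1695
G1 X131.230 Y52.849 F1695
G1 X139.826 Y54.594 F1695
G1 X138.315 Y56.231 F1695
M5
G0 X14.519 Y79.327
M3 S602
G1 X50.069 Y79.327 F1695
G1 X50.069 Y45.717 F1695
G1 X14.519 Y45.717 F1695
G1 X14.519 Y79.327 F1695
M5
G0 X50.974 Y25.298
M3 S602
G1 X50.400 Y20.638 F1695
G1 X50.955 Y18.663 F1695
G1 X51.228 Y19.220 F1695
G1 X49.808 Y22.158 F1695
G1 X45.285 Y27.324 F1695
G1 X36.247 Y34.565 F1695
M5
G0 X179.812 Y31.071
M3 S852
G1 X177.674 Y39.051 F1052
G1 X171.832 Y44.893 F1052
G1 X163.852 Y47.031 F1052
G1 X155.872 Y44.893 F1052
G1 X150.030 Y39.051 F1052
G1 X147.892 Y31.071 F1052
G1 X150.030 Y23.091 F1052
G1 X155.872 Y17.249 F1052
G1 X163.852 Y15.111 F1052
G1 X171.832 Y17.249 F1052
G1 X177.674 Y23.091 F1052
G1 X179.812 Y31.071 F1052
M5

viewBox `0 0 183.109 95.371` with mm width/height → 1 unit = 1 mm. Flip: y_m = 95.371 − y_svg.

**Shape 1** — `<path>` cubic bezier, stroke `#ff8800` → score (S602, F1695). Control points (SVG): P0=(101.872,33.584), P1=(79.177,50.089), P2=(154.979,41.738), P3=(138.315,39.140); sampled at t=k/6. Machine vertices: (101.872,61.787) → (97.848,55.464) → (104.937,52.434) → (117.832,51.845) → (131.230,52.849) → (139.826,54.594) → (138.315,56.231). Open path.

**Shape 2** — `<path>` rectangle, stroke `#ff8800` → score (S602, F1695). Machine vertices: (14.519,79.327) → (50.069,79.327) → (50.069,45.717) → (14.519,45.717) → (14.519,79.327). Closed: final G1 returns to the first vertex.

**Shape 3** — `<path>` cubic bezier, stroke `#ff8800` → score (S602, F1695). Control points (SVG): P0=(50.974,70.073), P1=(47.758,82.181), P2=(59.777,77.261), P3=(36.247,60.806); sampled at t=k/6. Machine vertices: (50.974,25.298) → (50.400,20.638) → (50.955,18.663) → (51.228,19.220) → (49.808,22.158) → (45.285,27.324) → (36.247,34.565). Open path.

**Shape 4** — `<circle>` circle, stroke `#ff00ff` → cut (S852, F1052). Machine vertices: (179.812,31.071) → (177.674,39.051) → (171.832,44.893) → (163.852,47.031) → (155.872,44.893) → (150.030,39.051) → (147.892,31.071) → (150.030,23.091) → (155.872,17.249) → (163.852,15.111) → (171.832,17.249) → (177.674,23.091) → (179.812,31.071). Closed: final G1 returns to the first vertex.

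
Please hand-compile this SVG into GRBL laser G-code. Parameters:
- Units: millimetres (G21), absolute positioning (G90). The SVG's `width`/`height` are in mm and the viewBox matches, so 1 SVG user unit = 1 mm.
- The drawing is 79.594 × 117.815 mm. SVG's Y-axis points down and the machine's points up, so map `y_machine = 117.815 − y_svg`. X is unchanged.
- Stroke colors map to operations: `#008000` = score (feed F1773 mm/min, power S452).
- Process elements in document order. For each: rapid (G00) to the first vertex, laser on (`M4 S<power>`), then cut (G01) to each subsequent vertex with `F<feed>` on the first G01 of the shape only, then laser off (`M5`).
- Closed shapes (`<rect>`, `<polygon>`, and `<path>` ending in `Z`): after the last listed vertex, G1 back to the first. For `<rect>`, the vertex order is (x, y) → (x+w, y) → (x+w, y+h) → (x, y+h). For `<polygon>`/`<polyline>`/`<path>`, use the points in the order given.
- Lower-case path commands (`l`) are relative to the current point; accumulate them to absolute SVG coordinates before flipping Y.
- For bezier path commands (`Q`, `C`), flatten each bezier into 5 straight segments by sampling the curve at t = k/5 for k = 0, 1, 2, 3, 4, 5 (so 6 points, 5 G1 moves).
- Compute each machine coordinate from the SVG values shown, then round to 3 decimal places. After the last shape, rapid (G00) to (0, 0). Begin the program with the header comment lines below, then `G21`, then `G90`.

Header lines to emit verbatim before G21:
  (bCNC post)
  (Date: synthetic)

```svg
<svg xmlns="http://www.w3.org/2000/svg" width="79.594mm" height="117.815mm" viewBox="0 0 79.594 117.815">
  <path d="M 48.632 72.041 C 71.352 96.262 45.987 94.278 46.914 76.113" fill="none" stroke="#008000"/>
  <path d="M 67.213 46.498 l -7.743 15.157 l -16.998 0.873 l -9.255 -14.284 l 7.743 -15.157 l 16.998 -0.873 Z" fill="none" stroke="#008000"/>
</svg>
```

Since the viewBox matches the mm dimensions, user units are millimetres directly. The only transform is the Y-flip y_m = 117.815 − y_svg.

Shape 1 is a cubic bezier drawn with `<path>`. Its stroke #008000 means score at S452, F1773. After flipping Y the toolpath is (48.632,45.774) → (57.089,34.306) → (57.575,28.646) → (53.662,28.312) → (48.918,32.825) → (46.914,41.702).

Shape 2 is a regular polygon drawn with `<path>`. Its stroke #008000 means score at S452, F1773. After flipping Y the toolpath is (67.213,71.317) → (59.470,56.160) → (42.472,55.287) → (33.217,69.571) → (40.960,84.728) → (57.958,85.601) → (67.213,71.317), returning to the start.

(bCNC post)
(Date: synthetic)
G21
G90
G00 X48.632 Y45.774
M4 S452
G01 X57.089 Y34.306 F1773
G01 X57.575 Y28.646
G01 X53.662 Y28.312
G01 X48.918 Y32.825
G01 X46.914 Y41.702
M5
G00 X67.213 Y71.317
M4 S452
G01 X59.470 Y56.160 F1773
G01 X42.472 Y55.287
G01 X33.217 Y69.571
G01 X40.960 Y84.728
G01 X57.958 Y85.601
G01 X67.213 Y71.317
M5
G00 X0.000 Y0.000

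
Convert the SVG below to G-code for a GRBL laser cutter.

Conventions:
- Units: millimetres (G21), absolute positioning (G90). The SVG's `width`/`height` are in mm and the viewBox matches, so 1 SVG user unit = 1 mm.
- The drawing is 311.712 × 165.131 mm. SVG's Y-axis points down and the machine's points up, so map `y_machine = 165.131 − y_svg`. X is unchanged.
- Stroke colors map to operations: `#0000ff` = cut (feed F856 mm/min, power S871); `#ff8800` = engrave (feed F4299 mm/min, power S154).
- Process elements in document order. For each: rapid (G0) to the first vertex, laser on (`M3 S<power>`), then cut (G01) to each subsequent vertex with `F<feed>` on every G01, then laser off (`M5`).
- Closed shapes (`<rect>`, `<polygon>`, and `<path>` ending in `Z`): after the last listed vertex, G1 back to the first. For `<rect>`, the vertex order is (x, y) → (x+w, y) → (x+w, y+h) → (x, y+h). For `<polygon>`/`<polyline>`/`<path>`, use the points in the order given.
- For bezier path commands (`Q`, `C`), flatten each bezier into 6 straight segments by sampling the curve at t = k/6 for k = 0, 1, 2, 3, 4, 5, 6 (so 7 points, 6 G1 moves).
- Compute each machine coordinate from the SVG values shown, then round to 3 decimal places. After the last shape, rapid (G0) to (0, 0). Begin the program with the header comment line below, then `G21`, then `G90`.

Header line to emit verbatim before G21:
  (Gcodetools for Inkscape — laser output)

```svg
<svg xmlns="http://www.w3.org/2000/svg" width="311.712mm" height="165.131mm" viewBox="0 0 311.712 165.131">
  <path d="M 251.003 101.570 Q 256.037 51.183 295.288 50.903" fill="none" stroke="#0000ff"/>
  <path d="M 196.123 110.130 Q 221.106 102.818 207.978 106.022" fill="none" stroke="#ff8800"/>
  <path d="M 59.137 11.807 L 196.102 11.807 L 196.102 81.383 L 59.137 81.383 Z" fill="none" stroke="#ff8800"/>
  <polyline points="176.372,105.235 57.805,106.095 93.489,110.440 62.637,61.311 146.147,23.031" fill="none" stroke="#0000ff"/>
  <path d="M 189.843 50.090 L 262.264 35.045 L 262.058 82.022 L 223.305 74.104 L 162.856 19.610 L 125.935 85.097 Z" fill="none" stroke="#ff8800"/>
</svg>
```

Since the viewBox matches the mm dimensions, user units are millimetres directly. The only transform is the Y-flip y_m = 165.131 − y_svg.

Shape 1 is a quadratic bezier drawn with `<path>`. Its stroke #0000ff means cut at S871, F856. After flipping Y the toolpath is (251.003,63.561) → (253.631,78.965) → (258.161,91.585) → (264.591,101.421) → (272.923,108.474) → (283.155,112.743) → (295.288,114.228).

Shape 2 is a quadratic bezier drawn with `<path>`. Its stroke #ff8800 means engrave at S154, F4299. After flipping Y the toolpath is (196.123,55.001) → (203.392,57.146) → (208.544,58.707) → (211.578,59.684) → (212.495,60.077) → (211.295,59.885) → (207.978,59.109).

Shape 3 is a rectangle drawn with `<path>`. Its stroke #ff8800 means engrave at S154, F4299. After flipping Y the toolpath is (59.137,153.324) → (196.102,153.324) → (196.102,83.748) → (59.137,83.748) → (59.137,153.324), returning to the start.

Shape 4 is a open polyline drawn with `<polyline>`. Its stroke #0000ff means cut at S871, F856. After flipping Y the toolpath is (176.372,59.896) → (57.805,59.036) → (93.489,54.691) → (62.637,103.820) → (146.147,142.100).

Shape 5 is a closed polygon drawn with `<path>`. Its stroke #ff8800 means engrave at S154, F4299. After flipping Y the toolpath is (189.843,115.041) → (262.264,130.086) → (262.058,83.109) → (223.305,91.027) → (162.856,145.521) → (125.935,80.034) → (189.843,115.041), returning to the start.

(Gcodetools for Inkscape — laser output)
G21
G90
G0 X251.003 Y63.561
M3 S871
G01 X253.631 Y78.965 F856
G01 X258.161 Y91.585 F856
G01 X264.591 Y101.421 F856
G01 X272.923 Y108.474 F856
G01 X283.155 Y112.743 F856
G01 X295.288 Y114.228 F856
M5
G0 X196.123 Y55.001
M3 S154
G01 X203.392 Y57.146 F4299
G01 X208.544 Y58.707 F4299
G01 X211.578 Y59.684 F4299
G01 X212.495 Y60.077 F4299
G01 X211.295 Y59.885 F4299
G01 X207.978 Y59.109 F4299
M5
G0 X59.137 Y153.324
M3 S154
G01 X196.102 Y153.324 F4299
G01 X196.102 Y83.748 F4299
G01 X59.137 Y83.748 F4299
G01 X59.137 Y153.324 F4299
M5
G0 X176.372 Y59.896
M3 S871
G01 X57.805 Y59.036 F856
G01 X93.489 Y54.691 F856
G01 X62.637 Y103.820 F856
G01 X146.147 Y142.100 F856
M5
G0 X189.843 Y115.041
M3 S154
G01 X262.264 Y130.086 F4299
G01 X262.058 Y83.109 F4299
G01 X223.305 Y91.027 F4299
G01 X162.856 Y145.521 F4299
G01 X125.935 Y80.034 F4299
G01 X189.843 Y115.041 F4299
M5
G0 X0.000 Y0.000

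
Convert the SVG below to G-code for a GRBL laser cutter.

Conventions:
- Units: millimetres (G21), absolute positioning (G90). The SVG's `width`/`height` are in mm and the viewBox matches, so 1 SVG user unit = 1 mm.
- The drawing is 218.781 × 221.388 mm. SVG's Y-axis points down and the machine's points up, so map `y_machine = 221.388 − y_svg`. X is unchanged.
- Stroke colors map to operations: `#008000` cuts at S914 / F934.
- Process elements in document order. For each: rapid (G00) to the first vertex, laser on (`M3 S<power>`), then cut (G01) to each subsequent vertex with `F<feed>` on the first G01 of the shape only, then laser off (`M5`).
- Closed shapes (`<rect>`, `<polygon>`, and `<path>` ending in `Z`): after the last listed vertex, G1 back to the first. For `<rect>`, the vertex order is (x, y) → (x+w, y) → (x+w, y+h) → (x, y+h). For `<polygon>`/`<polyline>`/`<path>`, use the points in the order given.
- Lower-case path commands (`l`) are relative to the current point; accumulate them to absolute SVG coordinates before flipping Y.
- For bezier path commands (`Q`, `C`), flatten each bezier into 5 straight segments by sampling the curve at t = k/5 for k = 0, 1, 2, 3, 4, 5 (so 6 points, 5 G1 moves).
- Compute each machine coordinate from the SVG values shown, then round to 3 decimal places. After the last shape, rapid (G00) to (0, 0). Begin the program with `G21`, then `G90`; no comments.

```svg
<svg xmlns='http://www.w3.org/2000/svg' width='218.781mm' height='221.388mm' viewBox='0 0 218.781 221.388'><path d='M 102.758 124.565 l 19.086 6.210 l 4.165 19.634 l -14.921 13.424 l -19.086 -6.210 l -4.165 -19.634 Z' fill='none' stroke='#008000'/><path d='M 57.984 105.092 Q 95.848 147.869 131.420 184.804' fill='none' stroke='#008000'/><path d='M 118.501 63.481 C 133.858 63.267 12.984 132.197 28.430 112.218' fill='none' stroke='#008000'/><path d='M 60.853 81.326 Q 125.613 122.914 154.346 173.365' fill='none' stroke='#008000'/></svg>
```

G21
G90
G00 X102.758 Y96.823
M3 S914
G01 X121.844 Y90.613 F934
G01 X126.009 Y70.979
G01 X111.088 Y57.555
G01 X92.002 Y63.765
G01 X87.837 Y83.399
G01 X102.758 Y96.823
M5
G00 X57.984 Y116.296
M3 S914
G01 X73.038 Y99.419 F934
G01 X87.908 Y83.009
G01 X102.596 Y67.067
G01 X117.100 Y51.592
G01 X131.420 Y36.584
M5
G00 X118.501 Y157.907
M3 S914
G01 X113.548 Y151.003 F934
G01 X88.982 Y135.090
G01 X57.885 Y117.756
G01 X33.340 Y106.587
G01 X28.430 Y109.170
M5
G00 X60.853 Y140.062
M3 S914
G01 X85.316 Y123.072 F934
G01 X106.897 Y105.374
G01 X125.595 Y86.966
G01 X141.412 Y67.849
G01 X154.346 Y48.023
M5
G00 X0.000 Y0.000

Since the viewBox matches the mm dimensions, user units are millimetres directly. The only transform is the Y-flip y_m = 221.388 − y_svg.

Shape 1 is a regular polygon drawn with `<path>`. Its stroke #008000 means cut at S914, F934. After flipping Y the toolpath is (102.758,96.823) → (121.844,90.613) → (126.009,70.979) → (111.088,57.555) → (92.002,63.765) → (87.837,83.399) → (102.758,96.823), returning to the start.

Shape 2 is a quadratic bezier drawn with `<path>`. Its stroke #008000 means cut at S914, F934. After flipping Y the toolpath is (57.984,116.296) → (73.038,99.419) → (87.908,83.009) → (102.596,67.067) → (117.100,51.592) → (131.420,36.584).

Shape 3 is a cubic bezier drawn with `<path>`. Its stroke #008000 means cut at S914, F934. After flipping Y the toolpath is (118.501,157.907) → (113.548,151.003) → (88.982,135.090) → (57.885,117.756) → (33.340,106.587) → (28.430,109.170).

Shape 4 is a quadratic bezier drawn with `<path>`. Its stroke #008000 means cut at S914, F934. After flipping Y the toolpath is (60.853,140.062) → (85.316,123.072) → (106.897,105.374) → (125.595,86.966) → (141.412,67.849) → (154.346,48.023).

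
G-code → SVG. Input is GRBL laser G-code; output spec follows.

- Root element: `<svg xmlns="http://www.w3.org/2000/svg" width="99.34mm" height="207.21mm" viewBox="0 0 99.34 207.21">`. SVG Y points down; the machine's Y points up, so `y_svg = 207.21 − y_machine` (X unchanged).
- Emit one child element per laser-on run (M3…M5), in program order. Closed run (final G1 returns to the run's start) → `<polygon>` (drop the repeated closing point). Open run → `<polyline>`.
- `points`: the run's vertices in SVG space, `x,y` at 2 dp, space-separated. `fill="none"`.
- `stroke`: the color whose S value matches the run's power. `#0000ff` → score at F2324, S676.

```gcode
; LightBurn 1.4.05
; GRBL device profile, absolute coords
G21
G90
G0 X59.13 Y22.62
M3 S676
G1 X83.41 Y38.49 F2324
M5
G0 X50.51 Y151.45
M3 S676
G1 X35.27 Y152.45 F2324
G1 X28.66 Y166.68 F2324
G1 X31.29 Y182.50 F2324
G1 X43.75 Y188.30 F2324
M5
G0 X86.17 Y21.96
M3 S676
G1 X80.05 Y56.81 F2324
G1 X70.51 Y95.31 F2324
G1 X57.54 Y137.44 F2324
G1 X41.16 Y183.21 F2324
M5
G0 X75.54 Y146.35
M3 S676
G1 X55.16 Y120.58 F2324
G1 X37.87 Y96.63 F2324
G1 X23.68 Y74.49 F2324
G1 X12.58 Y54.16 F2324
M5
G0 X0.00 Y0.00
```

y_svg = 207.21 − y_m. Every run uses S676, so all elements get stroke `#0000ff` (score).

[1] open run; points: 59.13,184.59 83.41,168.72

[2] open run; points: 50.51,55.76 35.27,54.76 28.66,40.53 31.29,24.71 43.75,18.91

[3] open run; points: 86.17,185.25 80.05,150.40 70.51,111.90 57.54,69.77 41.16,24.00

[4] open run; points: 75.54,60.86 55.16,86.63 37.87,110.58 23.68,132.72 12.58,153.05

<svg xmlns="http://www.w3.org/2000/svg" width="99.34mm" height="207.21mm" viewBox="0 0 99.34 207.21">
  <polyline points="59.13,184.59 83.41,168.72" fill="none" stroke="#0000ff"/>
  <polyline points="50.51,55.76 35.27,54.76 28.66,40.53 31.29,24.71 43.75,18.91" fill="none" stroke="#0000ff"/>
  <polyline points="86.17,185.25 80.05,150.40 70.51,111.90 57.54,69.77 41.16,24.00" fill="none" stroke="#0000ff"/>
  <polyline points="75.54,60.86 55.16,86.63 37.87,110.58 23.68,132.72 12.58,153.05" fill="none" stroke="#0000ff"/>
</svg>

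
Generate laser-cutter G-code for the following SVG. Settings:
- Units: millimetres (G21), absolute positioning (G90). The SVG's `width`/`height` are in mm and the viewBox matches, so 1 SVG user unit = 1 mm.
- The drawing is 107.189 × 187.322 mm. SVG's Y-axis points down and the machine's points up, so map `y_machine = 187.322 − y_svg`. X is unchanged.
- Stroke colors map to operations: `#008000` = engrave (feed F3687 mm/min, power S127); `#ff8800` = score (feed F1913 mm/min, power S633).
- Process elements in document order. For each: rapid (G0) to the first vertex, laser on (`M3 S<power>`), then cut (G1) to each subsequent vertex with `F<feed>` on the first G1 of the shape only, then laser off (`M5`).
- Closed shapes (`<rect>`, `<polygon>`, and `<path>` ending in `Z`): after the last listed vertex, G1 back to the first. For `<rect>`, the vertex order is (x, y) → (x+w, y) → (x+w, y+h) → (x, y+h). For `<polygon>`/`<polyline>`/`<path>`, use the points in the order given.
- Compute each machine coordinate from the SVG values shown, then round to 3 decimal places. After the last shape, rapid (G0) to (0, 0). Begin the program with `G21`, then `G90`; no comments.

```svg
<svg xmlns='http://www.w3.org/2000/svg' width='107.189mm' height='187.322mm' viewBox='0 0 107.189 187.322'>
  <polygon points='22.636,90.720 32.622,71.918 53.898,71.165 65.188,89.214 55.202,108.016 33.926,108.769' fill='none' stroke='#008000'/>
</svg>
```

G21
G90
G0 X22.636 Y96.602
M3 S127
G1 X32.622 Y115.404 F3687
G1 X53.898 Y116.157
G1 X65.188 Y98.108
G1 X55.202 Y79.306
G1 X33.926 Y78.553
G1 X22.636 Y96.602
M5
G0 X0.000 Y0.000

1 u = 1 mm; y_m = 187.322 − y.

[1] `<polygon>` regular polygon, #008000→engrave S127 F3687: (22.636,96.602) → (32.622,115.404) → (53.898,116.157) → (65.188,98.108) → (55.202,79.306) → (33.926,78.553) → (22.636,96.602) (closed)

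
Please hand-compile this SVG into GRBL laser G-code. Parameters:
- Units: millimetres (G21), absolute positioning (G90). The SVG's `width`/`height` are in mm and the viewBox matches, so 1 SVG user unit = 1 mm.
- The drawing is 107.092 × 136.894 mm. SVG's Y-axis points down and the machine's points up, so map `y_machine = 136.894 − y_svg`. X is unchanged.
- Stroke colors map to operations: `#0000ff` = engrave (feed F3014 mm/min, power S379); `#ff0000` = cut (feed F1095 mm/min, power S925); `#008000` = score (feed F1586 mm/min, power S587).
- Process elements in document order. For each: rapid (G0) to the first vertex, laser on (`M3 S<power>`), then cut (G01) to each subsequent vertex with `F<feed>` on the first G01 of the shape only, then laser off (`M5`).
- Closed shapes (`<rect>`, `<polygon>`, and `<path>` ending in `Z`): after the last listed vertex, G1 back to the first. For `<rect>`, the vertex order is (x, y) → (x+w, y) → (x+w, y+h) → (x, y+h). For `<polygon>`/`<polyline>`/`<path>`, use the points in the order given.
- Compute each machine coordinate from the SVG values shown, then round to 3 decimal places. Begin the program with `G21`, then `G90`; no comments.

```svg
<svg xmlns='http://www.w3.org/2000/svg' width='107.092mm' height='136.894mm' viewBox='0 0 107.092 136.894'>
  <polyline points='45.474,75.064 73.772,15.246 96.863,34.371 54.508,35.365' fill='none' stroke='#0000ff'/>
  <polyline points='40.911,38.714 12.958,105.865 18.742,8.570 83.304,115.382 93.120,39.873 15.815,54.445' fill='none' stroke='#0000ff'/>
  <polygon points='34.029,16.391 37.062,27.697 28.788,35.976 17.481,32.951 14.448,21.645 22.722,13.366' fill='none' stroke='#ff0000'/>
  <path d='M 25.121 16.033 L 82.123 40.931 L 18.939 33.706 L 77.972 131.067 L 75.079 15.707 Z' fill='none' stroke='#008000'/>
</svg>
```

1 u = 1 mm; y_m = 136.894 − y.

[1] `<polyline>` open polyline, #0000ff→engrave S379 F3014: (45.474,61.830) → (73.772,121.648) → (96.863,102.523) → (54.508,101.529)

[2] `<polyline>` open polyline, #0000ff→engrave S379 F3014: (40.911,98.180) → (12.958,31.029) → (18.742,128.324) → (83.304,21.512) → (93.120,97.021) → (15.815,82.449)

[3] `<polygon>` regular polygon, #ff0000→cut S925 F1095: (34.029,120.503) → (37.062,109.197) → (28.788,100.918) → (17.481,103.943) → (14.448,115.249) → (22.722,123.528) → (34.029,120.503) (closed)

[4] `<path>` closed polygon, #008000→score S587 F1586: (25.121,120.861) → (82.123,95.963) → (18.939,103.188) → (77.972,5.827) → (75.079,121.187) → (25.121,120.861) (closed)

G21
G90
G0 X45.474 Y61.830
M3 S379
G01 X73.772 Y121.648 F3014
G01 X96.863 Y102.523
G01 X54.508 Y101.529
M5
G0 X40.911 Y98.180
M3 S379
G01 X12.958 Y31.029 F3014
G01 X18.742 Y128.324
G01 X83.304 Y21.512
G01 X93.120 Y97.021
G01 X15.815 Y82.449
M5
G0 X34.029 Y120.503
M3 S925
G01 X37.062 Y109.197 F1095
G01 X28.788 Y100.918
G01 X17.481 Y103.943
G01 X14.448 Y115.249
G01 X22.722 Y123.528
G01 X34.029 Y120.503
M5
G0 X25.121 Y120.861
M3 S587
G01 X82.123 Y95.963 F1586
G01 X18.939 Y103.188
G01 X77.972 Y5.827
G01 X75.079 Y121.187
G01 X25.121 Y120.861
M5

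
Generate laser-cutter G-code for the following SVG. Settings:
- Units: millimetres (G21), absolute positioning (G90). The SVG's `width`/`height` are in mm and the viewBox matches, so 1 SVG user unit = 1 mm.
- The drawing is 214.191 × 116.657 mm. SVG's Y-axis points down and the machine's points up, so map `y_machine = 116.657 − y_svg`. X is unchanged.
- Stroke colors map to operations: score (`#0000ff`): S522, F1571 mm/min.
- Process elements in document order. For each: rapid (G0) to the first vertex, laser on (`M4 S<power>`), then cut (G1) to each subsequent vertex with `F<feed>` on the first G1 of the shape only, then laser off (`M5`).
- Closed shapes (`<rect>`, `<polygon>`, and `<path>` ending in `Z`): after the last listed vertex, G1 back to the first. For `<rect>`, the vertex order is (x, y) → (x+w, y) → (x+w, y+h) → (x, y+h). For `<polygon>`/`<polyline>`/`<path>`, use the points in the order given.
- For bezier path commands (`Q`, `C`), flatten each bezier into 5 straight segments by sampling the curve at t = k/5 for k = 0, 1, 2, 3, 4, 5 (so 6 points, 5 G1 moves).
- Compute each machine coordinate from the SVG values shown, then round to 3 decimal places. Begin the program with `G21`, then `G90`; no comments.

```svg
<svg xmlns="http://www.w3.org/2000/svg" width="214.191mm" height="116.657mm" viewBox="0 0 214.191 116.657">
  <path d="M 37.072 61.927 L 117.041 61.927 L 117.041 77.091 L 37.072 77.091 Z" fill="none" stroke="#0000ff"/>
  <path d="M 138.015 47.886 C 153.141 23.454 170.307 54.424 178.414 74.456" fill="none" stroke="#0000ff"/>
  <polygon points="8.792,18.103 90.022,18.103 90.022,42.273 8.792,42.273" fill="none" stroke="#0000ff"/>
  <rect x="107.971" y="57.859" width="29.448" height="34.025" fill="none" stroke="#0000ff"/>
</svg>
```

G21
G90
G0 X37.072 Y54.730
M4 S522
G1 X117.041 Y54.730 F1571
G1 X117.041 Y39.566
G1 X37.072 Y39.566
G1 X37.072 Y54.730
M5
G0 X138.015 Y68.771
M4 S522
G1 X147.247 Y77.313 F1571
G1 X156.435 Y75.742
G1 X165.048 Y67.244
G1 X172.552 Y55.002
G1 X178.414 Y42.201
M5
G0 X8.792 Y98.554
M4 S522
G1 X90.022 Y98.554 F1571
G1 X90.022 Y74.384
G1 X8.792 Y74.384
G1 X8.792 Y98.554
M5
G0 X107.971 Y58.798
M4 S522
G1 X137.419 Y58.798 F1571
G1 X137.419 Y24.773
G1 X107.971 Y24.773
G1 X107.971 Y58.798
M5

Since the viewBox matches the mm dimensions, user units are millimetres directly. The only transform is the Y-flip y_m = 116.657 − y_svg.

Shape 1 is a rectangle drawn with `<path>`. Its stroke #0000ff means score at S522, F1571. After flipping Y the toolpath is (37.072,54.730) → (117.041,54.730) → (117.041,39.566) → (37.072,39.566) → (37.072,54.730), returning to the start.

Shape 2 is a cubic bezier drawn with `<path>`. Its stroke #0000ff means score at S522, F1571. After flipping Y the toolpath is (138.015,68.771) → (147.247,77.313) → (156.435,75.742) → (165.048,67.244) → (172.552,55.002) → (178.414,42.201).

Shape 3 is a rectangle drawn with `<polygon>`. Its stroke #0000ff means score at S522, F1571. After flipping Y the toolpath is (8.792,98.554) → (90.022,98.554) → (90.022,74.384) → (8.792,74.384) → (8.792,98.554), returning to the start.

Shape 4 is a rectangle drawn with `<rect>`. Its stroke #0000ff means score at S522, F1571. After flipping Y the toolpath is (107.971,58.798) → (137.419,58.798) → (137.419,24.773) → (107.971,24.773) → (107.971,58.798), returning to the start.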